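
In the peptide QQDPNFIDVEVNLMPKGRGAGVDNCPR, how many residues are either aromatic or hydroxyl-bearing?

1

Aromatic: F, W, Y. Hydroxyl-bearing: S, T, Y.
Aromatic residues here: F6 (1).
Hydroxyl-bearing residues here: none (0).
(Y belongs to both groups, but none appear in this sequence.) Total = 1 + 0 = 1.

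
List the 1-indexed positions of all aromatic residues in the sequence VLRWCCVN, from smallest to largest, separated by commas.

4

Phenylalanine (F), tryptophan (W), and tyrosine (Y) have aromatic ring side chains.
Matching residues: W4.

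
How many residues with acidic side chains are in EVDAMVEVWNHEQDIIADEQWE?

8

The acidic residues are Asp (D) and Glu (E), whose side chains end in a carboxylate group.
Matching residues: E1, D3, E7, E12, D14, D18, E19, E22.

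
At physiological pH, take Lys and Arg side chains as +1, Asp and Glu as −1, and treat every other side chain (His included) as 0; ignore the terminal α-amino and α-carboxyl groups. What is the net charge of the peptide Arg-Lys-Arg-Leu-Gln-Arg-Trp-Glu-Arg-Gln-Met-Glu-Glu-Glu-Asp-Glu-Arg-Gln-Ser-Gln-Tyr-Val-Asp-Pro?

-1

Positive (K, R): Arg1, Lys2, Arg3, Arg6, Arg9, Arg17 → +6.
Negative (D, E): Glu8, Glu12, Glu13, Glu14, Asp15, Glu16, Asp23 → −7.
Net charge = (+6) + (−7) = −1.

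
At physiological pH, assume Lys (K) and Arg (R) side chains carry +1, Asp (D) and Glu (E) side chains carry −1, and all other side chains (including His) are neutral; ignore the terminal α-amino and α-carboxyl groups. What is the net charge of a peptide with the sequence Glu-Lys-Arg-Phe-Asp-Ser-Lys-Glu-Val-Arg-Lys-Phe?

Positive (K, R): Lys2, Arg3, Lys7, Arg10, Lys11 → +5.
Negative (D, E): Glu1, Asp5, Glu8 → −3.
Net charge = (+5) + (−3) = +2.

+2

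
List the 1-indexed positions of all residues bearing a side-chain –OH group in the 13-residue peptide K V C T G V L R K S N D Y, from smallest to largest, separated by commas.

4, 10, 13

S, T, and Y are the three residues with a side-chain hydroxyl.
Matching residues: T4, S10, Y13.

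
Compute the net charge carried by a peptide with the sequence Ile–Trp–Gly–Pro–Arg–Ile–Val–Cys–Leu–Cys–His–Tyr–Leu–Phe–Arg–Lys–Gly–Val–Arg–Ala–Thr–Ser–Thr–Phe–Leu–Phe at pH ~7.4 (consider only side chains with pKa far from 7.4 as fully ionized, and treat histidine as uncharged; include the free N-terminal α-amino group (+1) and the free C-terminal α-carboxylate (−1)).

+4

Near pH 7.4, K and R contribute +1 each, D and E contribute −1 each, and every other side chain (His included, as stated) is uncharged.
Positive (K, R): Arg5, Arg15, Lys16, Arg19 → +4.
Negative (D, E): none → −0.
The N-terminus (+1) and C-terminus (−1) cancel.
Net charge = (+4) + (−0) = +4.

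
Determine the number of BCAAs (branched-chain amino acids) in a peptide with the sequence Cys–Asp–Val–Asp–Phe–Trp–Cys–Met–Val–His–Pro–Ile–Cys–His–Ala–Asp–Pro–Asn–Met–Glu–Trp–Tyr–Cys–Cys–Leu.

Valine (V), leucine (L), and isoleucine (I) are the branched-chain amino acids.
Matching residues: Val3, Val9, Ile12, Leu25.

4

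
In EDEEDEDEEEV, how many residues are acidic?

Aspartate (D) and glutamate (E) have carboxylic-acid side chains and are the acidic amino acids.
Matching residues: E1, D2, E3, E4, D5, E6, D7, E8, E9, E10.

10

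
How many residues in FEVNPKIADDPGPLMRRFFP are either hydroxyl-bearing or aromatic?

3

Hydroxyl-bearing: S, T, Y. Aromatic: F, W, Y.
Hydroxyl-bearing residues here: none (0).
Aromatic residues here: F1, F18, F19 (3).
(Y belongs to both groups, but none appear in this sequence.) Total = 0 + 3 = 3.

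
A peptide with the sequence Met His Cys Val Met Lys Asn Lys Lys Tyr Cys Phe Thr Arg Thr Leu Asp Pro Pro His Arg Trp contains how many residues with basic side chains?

7

Lysine (K), arginine (R), and histidine (H) have basic, nitrogen-containing side chains.
Matching residues: His2, Lys6, Lys8, Lys9, Arg14, His20, Arg21.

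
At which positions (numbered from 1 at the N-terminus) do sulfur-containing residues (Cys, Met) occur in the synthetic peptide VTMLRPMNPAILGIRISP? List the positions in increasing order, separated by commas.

3, 7

Matching residues: M3, M7.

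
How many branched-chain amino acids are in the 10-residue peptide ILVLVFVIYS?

V, L, and I make up the branched-chain aliphatic group.
Matching residues: I1, L2, V3, L4, V5, V7, I8.

7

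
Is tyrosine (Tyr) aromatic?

Phenylalanine (F), tryptophan (W), and tyrosine (Y) have aromatic ring side chains.
Tyrosine is in this group.

Yes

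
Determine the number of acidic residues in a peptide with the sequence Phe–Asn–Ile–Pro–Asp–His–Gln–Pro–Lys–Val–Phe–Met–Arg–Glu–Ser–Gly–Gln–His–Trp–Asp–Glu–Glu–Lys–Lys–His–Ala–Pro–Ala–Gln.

The acidic residues are Asp (D) and Glu (E), whose side chains end in a carboxylate group.
Matching residues: Asp5, Glu14, Asp20, Glu21, Glu22.

5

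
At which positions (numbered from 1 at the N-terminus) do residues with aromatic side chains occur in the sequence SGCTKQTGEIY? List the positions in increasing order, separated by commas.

Phenylalanine (F), tryptophan (W), and tyrosine (Y) have aromatic ring side chains.
Matching residues: Y11.

11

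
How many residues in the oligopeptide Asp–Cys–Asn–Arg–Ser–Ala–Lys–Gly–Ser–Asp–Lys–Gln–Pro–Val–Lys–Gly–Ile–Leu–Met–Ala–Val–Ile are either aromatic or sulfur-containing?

2

Aromatic: F, W, Y. Sulfur-containing: C, M.
Aromatic residues here: none (0).
Sulfur-containing residues here: Cys2, Met19 (2).
The two groups share no amino acid, so total = 0 + 2 = 2.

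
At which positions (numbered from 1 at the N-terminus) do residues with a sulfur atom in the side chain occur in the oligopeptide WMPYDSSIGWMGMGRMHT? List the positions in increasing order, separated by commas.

The sulfur-bearing residues are cysteine (–SH) and methionine (–S–CH₃).
Matching residues: M2, M11, M13, M16.

2, 11, 13, 16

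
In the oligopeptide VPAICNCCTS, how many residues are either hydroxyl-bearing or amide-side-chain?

Hydroxyl-bearing: S, T, Y. Amide-side-chain: N, Q.
Hydroxyl-bearing residues here: T9, S10 (2).
Amide-side-chain residues here: N6 (1).
The two groups share no amino acid, so total = 2 + 1 = 3.

3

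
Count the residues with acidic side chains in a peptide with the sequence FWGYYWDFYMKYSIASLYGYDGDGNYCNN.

Only D (aspartate) and E (glutamate) carry a side-chain carboxylic acid.
Matching residues: D7, D21, D23.

3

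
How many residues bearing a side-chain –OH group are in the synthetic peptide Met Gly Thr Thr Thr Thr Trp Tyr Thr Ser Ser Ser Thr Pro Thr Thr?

S, T, and Y are the three residues with a side-chain hydroxyl.
Matching residues: Thr3, Thr4, Thr5, Thr6, Tyr8, Thr9, Ser10, Ser11, Ser12, Thr13, Thr15, Thr16.

12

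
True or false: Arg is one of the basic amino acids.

K, R, and H are the three residues with basic side chains (ε-amine, guanidinium, and imidazole respectively).
Arginine is in this group.

True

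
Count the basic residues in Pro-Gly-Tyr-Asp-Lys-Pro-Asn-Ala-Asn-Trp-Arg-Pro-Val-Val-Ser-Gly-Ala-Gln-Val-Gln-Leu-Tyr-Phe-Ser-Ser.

2

Lysine (K), arginine (R), and histidine (H) have basic, nitrogen-containing side chains.
Matching residues: Lys5, Arg11.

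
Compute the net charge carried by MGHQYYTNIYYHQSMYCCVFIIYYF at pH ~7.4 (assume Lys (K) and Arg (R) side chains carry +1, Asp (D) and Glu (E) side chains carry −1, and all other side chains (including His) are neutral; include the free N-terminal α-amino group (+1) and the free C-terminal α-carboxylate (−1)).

0

Positive (K, R): none → +0.
Negative (D, E): none → −0.
The N-terminus (+1) and C-terminus (−1) cancel.
Net charge = (+0) + (−0) = 0.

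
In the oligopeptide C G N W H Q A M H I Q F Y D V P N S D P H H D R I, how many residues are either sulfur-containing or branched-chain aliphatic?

Sulfur-containing: C, M. Branched-chain aliphatic: I, L, V.
Sulfur-containing residues here: C1, M8 (2).
Branched-chain aliphatic residues here: I10, V15, I25 (3).
The two groups share no amino acid, so total = 2 + 3 = 5.

5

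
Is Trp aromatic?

Yes

F, W, and Y each carry an aromatic ring on the side chain.
Tryptophan is in this group.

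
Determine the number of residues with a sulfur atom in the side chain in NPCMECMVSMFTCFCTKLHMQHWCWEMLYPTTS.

Only Cys (C) and Met (M) have a sulfur atom in the side chain.
Matching residues: C3, M4, C6, M7, M10, C13, C15, M20, C24, M27.

10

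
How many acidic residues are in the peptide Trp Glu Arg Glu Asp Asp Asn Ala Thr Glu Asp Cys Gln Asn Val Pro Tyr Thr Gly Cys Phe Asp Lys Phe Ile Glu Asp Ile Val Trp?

9

Only D (aspartate) and E (glutamate) carry a side-chain carboxylic acid.
Matching residues: Glu2, Glu4, Asp5, Asp6, Glu10, Asp11, Asp22, Glu26, Asp27.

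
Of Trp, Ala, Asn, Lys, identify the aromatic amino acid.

Trp

The aromatic amino acids are Phe (F, benzyl), Trp (W, indole), and Tyr (Y, phenol).
Of the listed options, only Trp belongs to this group.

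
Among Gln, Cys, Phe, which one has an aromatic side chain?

Phenylalanine (F), tryptophan (W), and tyrosine (Y) have aromatic ring side chains.
Of the listed options, only Phe belongs to this group.

Phe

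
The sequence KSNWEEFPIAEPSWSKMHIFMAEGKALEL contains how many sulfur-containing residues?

Cysteine (C, thiol) and methionine (M, thioether) are the two sulfur-containing amino acids.
Matching residues: M17, M21.

2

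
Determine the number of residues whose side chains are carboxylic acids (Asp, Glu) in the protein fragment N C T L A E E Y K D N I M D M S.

4

Matching residues: E6, E7, D10, D14.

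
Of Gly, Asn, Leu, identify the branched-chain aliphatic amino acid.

V, L, and I make up the branched-chain aliphatic group.
Of the listed options, only Leu belongs to this group.

Leu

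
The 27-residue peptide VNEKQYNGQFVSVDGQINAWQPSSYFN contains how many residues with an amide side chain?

8

The amide-side-chain residues are Asn (N) and Gln (Q).
Matching residues: N2, Q5, N7, Q9, Q16, N18, Q21, N27.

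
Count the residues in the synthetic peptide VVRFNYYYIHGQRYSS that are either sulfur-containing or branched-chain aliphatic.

3

Sulfur-containing: C, M. Branched-chain aliphatic: I, L, V.
Sulfur-containing residues here: none (0).
Branched-chain aliphatic residues here: V1, V2, I9 (3).
The two groups share no amino acid, so total = 0 + 3 = 3.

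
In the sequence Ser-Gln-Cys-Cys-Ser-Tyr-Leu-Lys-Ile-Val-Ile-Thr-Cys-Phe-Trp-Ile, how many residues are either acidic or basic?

1

Acidic: D, E. Basic: H, K, R.
Acidic residues here: none (0).
Basic residues here: Lys8 (1).
The two groups share no amino acid, so total = 0 + 1 = 1.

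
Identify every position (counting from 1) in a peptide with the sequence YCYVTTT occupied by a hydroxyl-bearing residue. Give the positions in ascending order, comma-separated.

1, 3, 5, 6, 7

S, T, and Y are the three residues with a side-chain hydroxyl.
Matching residues: Y1, Y3, T5, T6, T7.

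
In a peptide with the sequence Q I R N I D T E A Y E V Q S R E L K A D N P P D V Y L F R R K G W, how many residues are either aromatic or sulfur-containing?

Aromatic: F, W, Y. Sulfur-containing: C, M.
Aromatic residues here: Y10, Y26, F28, W33 (4).
Sulfur-containing residues here: none (0).
The two groups share no amino acid, so total = 4 + 0 = 4.

4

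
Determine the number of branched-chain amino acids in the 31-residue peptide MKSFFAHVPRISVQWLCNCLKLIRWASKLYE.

V, L, and I make up the branched-chain aliphatic group.
Matching residues: V8, I11, V13, L16, L20, L22, I23, L29.

8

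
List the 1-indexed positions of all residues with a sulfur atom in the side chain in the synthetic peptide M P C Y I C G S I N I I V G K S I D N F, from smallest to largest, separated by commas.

1, 3, 6

Only Cys (C) and Met (M) have a sulfur atom in the side chain.
Matching residues: M1, C3, C6.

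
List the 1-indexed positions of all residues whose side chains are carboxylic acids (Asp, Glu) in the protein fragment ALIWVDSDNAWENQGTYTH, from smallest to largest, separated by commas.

6, 8, 12

Matching residues: D6, D8, E12.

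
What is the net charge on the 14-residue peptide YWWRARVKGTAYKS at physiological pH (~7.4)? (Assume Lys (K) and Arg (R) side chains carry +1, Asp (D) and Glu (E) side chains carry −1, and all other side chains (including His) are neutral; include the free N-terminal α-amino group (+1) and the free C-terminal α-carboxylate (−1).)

Positive (K, R): R4, R6, K8, K13 → +4.
Negative (D, E): none → −0.
The N-terminus (+1) and C-terminus (−1) cancel.
Net charge = (+4) + (−0) = +4.

+4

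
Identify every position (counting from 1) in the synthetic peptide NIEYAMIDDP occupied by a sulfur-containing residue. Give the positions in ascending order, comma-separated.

Only Cys (C) and Met (M) have a sulfur atom in the side chain.
Matching residues: M6.

6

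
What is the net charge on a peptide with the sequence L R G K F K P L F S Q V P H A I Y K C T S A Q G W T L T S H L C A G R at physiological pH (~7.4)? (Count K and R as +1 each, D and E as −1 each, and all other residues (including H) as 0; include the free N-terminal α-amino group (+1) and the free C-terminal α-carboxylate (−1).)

+5

Positive (K, R): R2, K4, K6, K18, R35 → +5.
Negative (D, E): none → −0.
The N-terminus (+1) and C-terminus (−1) cancel.
Net charge = (+5) + (−0) = +5.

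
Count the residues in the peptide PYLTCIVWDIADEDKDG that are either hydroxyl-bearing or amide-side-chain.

Hydroxyl-bearing: S, T, Y. Amide-side-chain: N, Q.
Hydroxyl-bearing residues here: Y2, T4 (2).
Amide-side-chain residues here: none (0).
The two groups share no amino acid, so total = 2 + 0 = 2.

2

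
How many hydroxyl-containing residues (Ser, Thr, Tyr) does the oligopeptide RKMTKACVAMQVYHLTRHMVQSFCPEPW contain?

Matching residues: T4, Y13, T16, S22.

4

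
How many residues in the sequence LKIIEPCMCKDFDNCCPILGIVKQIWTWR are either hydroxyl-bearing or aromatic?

Hydroxyl-bearing: S, T, Y. Aromatic: F, W, Y.
Hydroxyl-bearing residues here: T27 (1).
Aromatic residues here: F12, W26, W28 (3).
(Y belongs to both groups, but none appear in this sequence.) Total = 1 + 3 = 4.

4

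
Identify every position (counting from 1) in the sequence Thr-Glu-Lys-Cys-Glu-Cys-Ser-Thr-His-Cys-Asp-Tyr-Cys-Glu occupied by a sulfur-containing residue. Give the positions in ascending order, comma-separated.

4, 6, 10, 13

Matching residues: Cys4, Cys6, Cys10, Cys13.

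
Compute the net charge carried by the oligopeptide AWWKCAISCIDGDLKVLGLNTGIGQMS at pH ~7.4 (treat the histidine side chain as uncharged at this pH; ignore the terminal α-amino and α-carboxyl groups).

At pH ~7.4 the Lys and Arg side chains are protonated (+1), the Asp and Glu side chains are deprotonated (−1), and with His taken as neutral all other side chains carry no charge.
Positive (K, R): K4, K15 → +2.
Negative (D, E): D11, D13 → −2.
Net charge = (+2) + (−2) = 0.

0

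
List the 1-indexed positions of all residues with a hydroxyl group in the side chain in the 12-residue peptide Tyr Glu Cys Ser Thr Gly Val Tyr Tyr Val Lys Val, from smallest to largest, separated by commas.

1, 4, 5, 8, 9

S, T, and Y are the three residues with a side-chain hydroxyl.
Matching residues: Tyr1, Ser4, Thr5, Tyr8, Tyr9.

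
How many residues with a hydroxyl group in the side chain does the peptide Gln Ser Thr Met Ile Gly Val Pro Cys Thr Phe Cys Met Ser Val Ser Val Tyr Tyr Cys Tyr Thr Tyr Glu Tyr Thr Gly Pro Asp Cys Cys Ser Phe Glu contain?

The –OH-bearing residues are Ser, Thr (aliphatic alcohols), and Tyr (phenol).
Matching residues: Ser2, Thr3, Thr10, Ser14, Ser16, Tyr18, Tyr19, Tyr21, Thr22, Tyr23, Tyr25, Thr26, Ser32.

13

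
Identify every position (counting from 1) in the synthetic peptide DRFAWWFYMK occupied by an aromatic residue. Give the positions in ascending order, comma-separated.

F, W, and Y each carry an aromatic ring on the side chain.
Matching residues: F3, W5, W6, F7, Y8.

3, 5, 6, 7, 8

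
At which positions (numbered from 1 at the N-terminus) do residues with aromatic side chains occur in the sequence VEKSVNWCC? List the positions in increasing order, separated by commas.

Phenylalanine (F), tryptophan (W), and tyrosine (Y) have aromatic ring side chains.
Matching residues: W7.

7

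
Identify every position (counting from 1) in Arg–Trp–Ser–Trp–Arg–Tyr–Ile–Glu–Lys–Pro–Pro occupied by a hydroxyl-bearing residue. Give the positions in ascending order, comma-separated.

Matching residues: Ser3, Tyr6.

3, 6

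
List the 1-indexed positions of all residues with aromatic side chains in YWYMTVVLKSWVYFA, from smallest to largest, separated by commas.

Phenylalanine (F), tryptophan (W), and tyrosine (Y) have aromatic ring side chains.
Matching residues: Y1, W2, Y3, W11, Y13, F14.

1, 2, 3, 11, 13, 14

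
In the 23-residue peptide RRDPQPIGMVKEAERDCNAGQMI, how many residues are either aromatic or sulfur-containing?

3

Aromatic: F, W, Y. Sulfur-containing: C, M.
Aromatic residues here: none (0).
Sulfur-containing residues here: M9, C17, M22 (3).
The two groups share no amino acid, so total = 0 + 3 = 3.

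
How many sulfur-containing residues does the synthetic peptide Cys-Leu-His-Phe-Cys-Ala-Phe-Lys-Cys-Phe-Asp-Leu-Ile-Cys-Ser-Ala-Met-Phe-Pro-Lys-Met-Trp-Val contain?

The sulfur-bearing residues are cysteine (–SH) and methionine (–S–CH₃).
Matching residues: Cys1, Cys5, Cys9, Cys14, Met17, Met21.

6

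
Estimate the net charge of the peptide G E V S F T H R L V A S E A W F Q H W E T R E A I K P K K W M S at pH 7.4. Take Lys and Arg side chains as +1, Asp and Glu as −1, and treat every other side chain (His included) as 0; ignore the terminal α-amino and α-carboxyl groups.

Positive (K, R): R8, R22, K26, K28, K29 → +5.
Negative (D, E): E2, E13, E20, E23 → −4.
Net charge = (+5) + (−4) = +1.

+1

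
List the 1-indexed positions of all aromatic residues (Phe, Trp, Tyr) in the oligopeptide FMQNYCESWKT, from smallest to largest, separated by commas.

1, 5, 9

Matching residues: F1, Y5, W9.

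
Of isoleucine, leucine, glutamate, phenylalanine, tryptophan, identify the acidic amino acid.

glutamate

Aspartate (D) and glutamate (E) have carboxylic-acid side chains and are the acidic amino acids.
Of the listed options, only glutamate belongs to this group.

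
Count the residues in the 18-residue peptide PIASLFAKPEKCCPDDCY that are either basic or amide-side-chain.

Basic: H, K, R. Amide-side-chain: N, Q.
Basic residues here: K8, K11 (2).
Amide-side-chain residues here: none (0).
The two groups share no amino acid, so total = 2 + 0 = 2.

2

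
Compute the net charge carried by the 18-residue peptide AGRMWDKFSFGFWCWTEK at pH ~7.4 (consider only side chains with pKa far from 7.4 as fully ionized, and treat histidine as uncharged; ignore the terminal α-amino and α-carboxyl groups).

+1

Near pH 7.4, K and R contribute +1 each, D and E contribute −1 each, and every other side chain (His included, as stated) is uncharged.
Positive (K, R): R3, K7, K18 → +3.
Negative (D, E): D6, E17 → −2.
Net charge = (+3) + (−2) = +1.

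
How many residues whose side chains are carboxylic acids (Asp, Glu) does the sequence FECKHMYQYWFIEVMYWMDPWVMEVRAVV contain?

4

Matching residues: E2, E13, D19, E24.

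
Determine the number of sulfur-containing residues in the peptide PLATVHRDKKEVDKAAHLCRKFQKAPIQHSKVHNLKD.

1

The sulfur-bearing residues are cysteine (–SH) and methionine (–S–CH₃).
Matching residues: C19.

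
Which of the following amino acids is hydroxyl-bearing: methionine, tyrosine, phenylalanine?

Serine (S), threonine (T), and tyrosine (Y) each carry a hydroxyl group on the side chain.
Of the listed options, only tyrosine belongs to this group.

tyrosine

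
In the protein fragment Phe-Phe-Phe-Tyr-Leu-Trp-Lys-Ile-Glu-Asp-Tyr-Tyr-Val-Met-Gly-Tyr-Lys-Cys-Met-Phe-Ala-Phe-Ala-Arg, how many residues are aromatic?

The aromatic amino acids are Phe (F, benzyl), Trp (W, indole), and Tyr (Y, phenol).
Matching residues: Phe1, Phe2, Phe3, Tyr4, Trp6, Tyr11, Tyr12, Tyr16, Phe20, Phe22.

10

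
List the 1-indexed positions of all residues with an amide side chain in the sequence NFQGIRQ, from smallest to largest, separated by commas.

1, 3, 7

Asparagine (N) and glutamine (Q) have uncharged amide side chains.
Matching residues: N1, Q3, Q7.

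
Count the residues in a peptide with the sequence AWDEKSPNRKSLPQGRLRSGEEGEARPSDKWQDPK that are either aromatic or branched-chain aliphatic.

4

Aromatic: F, W, Y. Branched-chain aliphatic: I, L, V.
Aromatic residues here: W2, W31 (2).
Branched-chain aliphatic residues here: L12, L17 (2).
The two groups share no amino acid, so total = 2 + 2 = 4.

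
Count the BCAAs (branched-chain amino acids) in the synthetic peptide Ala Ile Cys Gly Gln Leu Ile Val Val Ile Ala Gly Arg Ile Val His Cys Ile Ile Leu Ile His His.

Valine (V), leucine (L), and isoleucine (I) are the branched-chain amino acids.
Matching residues: Ile2, Leu6, Ile7, Val8, Val9, Ile10, Ile14, Val15, Ile18, Ile19, Leu20, Ile21.

12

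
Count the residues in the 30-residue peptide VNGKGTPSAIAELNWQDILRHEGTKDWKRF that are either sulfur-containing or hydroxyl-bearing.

Sulfur-containing: C, M. Hydroxyl-bearing: S, T, Y.
Sulfur-containing residues here: none (0).
Hydroxyl-bearing residues here: T6, S8, T24 (3).
The two groups share no amino acid, so total = 0 + 3 = 3.

3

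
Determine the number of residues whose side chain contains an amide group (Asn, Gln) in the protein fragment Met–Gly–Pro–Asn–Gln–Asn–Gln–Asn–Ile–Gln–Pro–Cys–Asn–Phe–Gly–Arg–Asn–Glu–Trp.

8

Matching residues: Asn4, Gln5, Asn6, Gln7, Asn8, Gln10, Asn13, Asn17.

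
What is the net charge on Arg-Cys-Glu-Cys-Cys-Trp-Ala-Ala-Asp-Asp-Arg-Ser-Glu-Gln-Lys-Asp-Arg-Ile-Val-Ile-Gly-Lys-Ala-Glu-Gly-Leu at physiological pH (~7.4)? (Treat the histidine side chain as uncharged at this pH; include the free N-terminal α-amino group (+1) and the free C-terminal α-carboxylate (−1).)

At pH ~7.4 the Lys and Arg side chains are protonated (+1), the Asp and Glu side chains are deprotonated (−1), and with His taken as neutral all other side chains carry no charge.
Positive (K, R): Arg1, Arg11, Lys15, Arg17, Lys22 → +5.
Negative (D, E): Glu3, Asp9, Asp10, Glu13, Asp16, Glu24 → −6.
The N-terminus (+1) and C-terminus (−1) cancel.
Net charge = (+5) + (−6) = −1.

-1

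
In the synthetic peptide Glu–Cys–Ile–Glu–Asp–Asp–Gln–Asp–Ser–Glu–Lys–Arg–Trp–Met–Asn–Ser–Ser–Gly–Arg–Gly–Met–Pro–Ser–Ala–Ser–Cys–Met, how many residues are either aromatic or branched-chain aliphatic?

Aromatic: F, W, Y. Branched-chain aliphatic: I, L, V.
Aromatic residues here: Trp13 (1).
Branched-chain aliphatic residues here: Ile3 (1).
The two groups share no amino acid, so total = 1 + 1 = 2.

2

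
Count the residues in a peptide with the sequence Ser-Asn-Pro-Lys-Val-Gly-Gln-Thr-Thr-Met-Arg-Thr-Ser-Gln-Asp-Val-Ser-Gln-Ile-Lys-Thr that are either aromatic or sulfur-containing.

Aromatic: F, W, Y. Sulfur-containing: C, M.
Aromatic residues here: none (0).
Sulfur-containing residues here: Met10 (1).
The two groups share no amino acid, so total = 0 + 1 = 1.

1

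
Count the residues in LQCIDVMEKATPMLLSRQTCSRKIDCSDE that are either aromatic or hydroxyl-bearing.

Aromatic: F, W, Y. Hydroxyl-bearing: S, T, Y.
Aromatic residues here: none (0).
Hydroxyl-bearing residues here: T11, S16, T19, S21, S27 (5).
(Y belongs to both groups, but none appear in this sequence.) Total = 0 + 5 = 5.

5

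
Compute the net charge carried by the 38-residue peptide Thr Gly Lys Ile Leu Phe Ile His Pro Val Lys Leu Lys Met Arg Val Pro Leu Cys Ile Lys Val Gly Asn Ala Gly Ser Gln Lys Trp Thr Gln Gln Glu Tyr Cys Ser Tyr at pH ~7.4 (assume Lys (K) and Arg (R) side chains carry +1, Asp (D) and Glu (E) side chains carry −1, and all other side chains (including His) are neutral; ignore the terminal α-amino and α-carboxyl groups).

+5

Positive (K, R): Lys3, Lys11, Lys13, Arg15, Lys21, Lys29 → +6.
Negative (D, E): Glu34 → −1.
Net charge = (+6) + (−1) = +5.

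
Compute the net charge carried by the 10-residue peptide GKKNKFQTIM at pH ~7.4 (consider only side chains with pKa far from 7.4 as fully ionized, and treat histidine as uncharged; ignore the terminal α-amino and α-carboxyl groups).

The side chains ionized at physiological pH are Lys/Arg (+1) and Asp/Glu (−1); with His treated as neutral, nothing else contributes.
Positive (K, R): K2, K3, K5 → +3.
Negative (D, E): none → −0.
Net charge = (+3) + (−0) = +3.

+3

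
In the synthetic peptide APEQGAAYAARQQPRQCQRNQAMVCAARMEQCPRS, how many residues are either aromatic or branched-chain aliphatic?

Aromatic: F, W, Y. Branched-chain aliphatic: I, L, V.
Aromatic residues here: Y8 (1).
Branched-chain aliphatic residues here: V24 (1).
The two groups share no amino acid, so total = 1 + 1 = 2.

2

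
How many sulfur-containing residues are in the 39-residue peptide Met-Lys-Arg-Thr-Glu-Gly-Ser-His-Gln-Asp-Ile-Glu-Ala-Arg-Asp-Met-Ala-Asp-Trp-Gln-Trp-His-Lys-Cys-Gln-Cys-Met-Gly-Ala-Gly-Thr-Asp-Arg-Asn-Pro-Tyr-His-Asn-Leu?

The sulfur-bearing residues are cysteine (–SH) and methionine (–S–CH₃).
Matching residues: Met1, Met16, Cys24, Cys26, Met27.

5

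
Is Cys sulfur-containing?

Only Cys (C) and Met (M) have a sulfur atom in the side chain.
Cysteine is in this group.

Yes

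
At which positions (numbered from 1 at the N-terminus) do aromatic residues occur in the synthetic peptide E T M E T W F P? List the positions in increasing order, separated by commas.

F, W, and Y each carry an aromatic ring on the side chain.
Matching residues: W6, F7.

6, 7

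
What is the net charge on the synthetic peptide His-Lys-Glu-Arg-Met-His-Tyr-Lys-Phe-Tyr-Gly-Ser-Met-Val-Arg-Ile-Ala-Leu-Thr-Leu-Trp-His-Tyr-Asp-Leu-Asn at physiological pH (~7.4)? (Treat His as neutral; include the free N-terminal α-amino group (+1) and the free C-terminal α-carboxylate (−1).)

+2

At pH ~7.4 the Lys and Arg side chains are protonated (+1), the Asp and Glu side chains are deprotonated (−1), and with His taken as neutral all other side chains carry no charge.
Positive (K, R): Lys2, Arg4, Lys8, Arg15 → +4.
Negative (D, E): Glu3, Asp24 → −2.
The N-terminus (+1) and C-terminus (−1) cancel.
Net charge = (+4) + (−2) = +2.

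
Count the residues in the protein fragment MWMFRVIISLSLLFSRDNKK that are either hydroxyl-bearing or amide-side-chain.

Hydroxyl-bearing: S, T, Y. Amide-side-chain: N, Q.
Hydroxyl-bearing residues here: S9, S11, S15 (3).
Amide-side-chain residues here: N18 (1).
The two groups share no amino acid, so total = 3 + 1 = 4.

4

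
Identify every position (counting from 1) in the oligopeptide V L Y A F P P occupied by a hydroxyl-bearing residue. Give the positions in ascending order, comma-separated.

The –OH-bearing residues are Ser, Thr (aliphatic alcohols), and Tyr (phenol).
Matching residues: Y3.

3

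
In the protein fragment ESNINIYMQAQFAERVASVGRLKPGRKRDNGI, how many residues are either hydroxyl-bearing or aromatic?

4

Hydroxyl-bearing: S, T, Y. Aromatic: F, W, Y.
Hydroxyl-bearing residues here: S2, Y7, S18 (3).
Aromatic residues here: Y7, F12 (2).
Y is in both groups, so the 1 Y residue must not be double-counted.
Total = 3 + 2 − 1 = 4.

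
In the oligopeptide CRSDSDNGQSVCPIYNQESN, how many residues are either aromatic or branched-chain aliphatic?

3

Aromatic: F, W, Y. Branched-chain aliphatic: I, L, V.
Aromatic residues here: Y15 (1).
Branched-chain aliphatic residues here: V11, I14 (2).
The two groups share no amino acid, so total = 1 + 2 = 3.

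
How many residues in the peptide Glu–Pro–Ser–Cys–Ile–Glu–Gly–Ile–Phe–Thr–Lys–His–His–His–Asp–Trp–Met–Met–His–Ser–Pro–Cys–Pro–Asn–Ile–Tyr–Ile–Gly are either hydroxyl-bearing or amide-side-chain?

Hydroxyl-bearing: S, T, Y. Amide-side-chain: N, Q.
Hydroxyl-bearing residues here: Ser3, Thr10, Ser20, Tyr26 (4).
Amide-side-chain residues here: Asn24 (1).
The two groups share no amino acid, so total = 4 + 1 = 5.

5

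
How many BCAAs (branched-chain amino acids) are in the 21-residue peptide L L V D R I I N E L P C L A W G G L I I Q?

The BCAAs are Val, Leu, and Ile — aliphatic side chains with a branch point.
Matching residues: L1, L2, V3, I6, I7, L10, L13, L18, I19, I20.

10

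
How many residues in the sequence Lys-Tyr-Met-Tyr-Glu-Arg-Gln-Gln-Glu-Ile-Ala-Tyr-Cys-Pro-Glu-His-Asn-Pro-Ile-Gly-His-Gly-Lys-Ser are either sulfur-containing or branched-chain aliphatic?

4

Sulfur-containing: C, M. Branched-chain aliphatic: I, L, V.
Sulfur-containing residues here: Met3, Cys13 (2).
Branched-chain aliphatic residues here: Ile10, Ile19 (2).
The two groups share no amino acid, so total = 2 + 2 = 4.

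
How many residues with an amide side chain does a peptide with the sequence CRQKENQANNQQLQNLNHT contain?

10

Asparagine (N) and glutamine (Q) have uncharged amide side chains.
Matching residues: Q3, N6, Q7, N9, N10, Q11, Q12, Q14, N15, N17.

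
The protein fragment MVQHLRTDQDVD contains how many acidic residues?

3

Only D (aspartate) and E (glutamate) carry a side-chain carboxylic acid.
Matching residues: D8, D10, D12.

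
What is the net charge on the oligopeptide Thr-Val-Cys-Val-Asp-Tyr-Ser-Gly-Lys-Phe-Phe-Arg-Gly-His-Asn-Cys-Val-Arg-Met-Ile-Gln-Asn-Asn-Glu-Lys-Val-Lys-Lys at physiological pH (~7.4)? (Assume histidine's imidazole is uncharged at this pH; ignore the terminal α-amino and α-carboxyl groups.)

The side chains ionized at physiological pH are Lys/Arg (+1) and Asp/Glu (−1); with His treated as neutral, nothing else contributes.
Positive (K, R): Lys9, Arg12, Arg18, Lys25, Lys27, Lys28 → +6.
Negative (D, E): Asp5, Glu24 → −2.
Net charge = (+6) + (−2) = +4.

+4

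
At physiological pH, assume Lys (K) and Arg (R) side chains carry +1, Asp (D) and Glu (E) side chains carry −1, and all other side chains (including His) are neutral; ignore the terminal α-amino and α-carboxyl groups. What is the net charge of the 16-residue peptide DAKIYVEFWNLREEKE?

-2

Positive (K, R): K3, R12, K15 → +3.
Negative (D, E): D1, E7, E13, E14, E16 → −5.
Net charge = (+3) + (−5) = −2.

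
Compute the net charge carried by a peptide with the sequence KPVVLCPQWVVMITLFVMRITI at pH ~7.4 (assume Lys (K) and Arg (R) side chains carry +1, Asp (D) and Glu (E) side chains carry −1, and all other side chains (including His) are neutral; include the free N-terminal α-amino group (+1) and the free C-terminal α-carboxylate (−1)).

Positive (K, R): K1, R19 → +2.
Negative (D, E): none → −0.
The N-terminus (+1) and C-terminus (−1) cancel.
Net charge = (+2) + (−0) = +2.

+2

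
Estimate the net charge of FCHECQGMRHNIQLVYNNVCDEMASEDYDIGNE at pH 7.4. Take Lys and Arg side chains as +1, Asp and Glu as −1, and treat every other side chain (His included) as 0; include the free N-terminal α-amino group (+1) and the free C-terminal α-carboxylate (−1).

-6

Positive (K, R): R9 → +1.
Negative (D, E): E4, D21, E22, E26, D27, D29, E33 → −7.
The N-terminus (+1) and C-terminus (−1) cancel.
Net charge = (+1) + (−7) = −6.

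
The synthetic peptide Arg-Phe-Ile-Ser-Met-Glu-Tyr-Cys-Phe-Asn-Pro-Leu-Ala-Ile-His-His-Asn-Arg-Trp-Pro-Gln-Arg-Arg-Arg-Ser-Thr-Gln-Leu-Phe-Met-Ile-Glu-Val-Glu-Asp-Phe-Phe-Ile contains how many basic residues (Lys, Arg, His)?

7

Matching residues: Arg1, His15, His16, Arg18, Arg22, Arg23, Arg24.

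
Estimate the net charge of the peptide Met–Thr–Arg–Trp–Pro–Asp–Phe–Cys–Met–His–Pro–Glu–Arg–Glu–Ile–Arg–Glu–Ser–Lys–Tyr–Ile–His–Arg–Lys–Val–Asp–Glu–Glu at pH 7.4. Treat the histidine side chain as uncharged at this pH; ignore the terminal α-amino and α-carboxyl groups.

-1

At pH ~7.4 the Lys and Arg side chains are protonated (+1), the Asp and Glu side chains are deprotonated (−1), and with His taken as neutral all other side chains carry no charge.
Positive (K, R): Arg3, Arg13, Arg16, Lys19, Arg23, Lys24 → +6.
Negative (D, E): Asp6, Glu12, Glu14, Glu17, Asp26, Glu27, Glu28 → −7.
Net charge = (+6) + (−7) = −1.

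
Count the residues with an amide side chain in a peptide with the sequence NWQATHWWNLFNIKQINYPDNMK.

Only N (asparagine) and Q (glutamine) carry a side-chain carboxamide.
Matching residues: N1, Q3, N9, N12, Q15, N17, N21.

7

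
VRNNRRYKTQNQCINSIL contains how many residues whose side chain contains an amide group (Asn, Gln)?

6

Matching residues: N3, N4, Q10, N11, Q12, N15.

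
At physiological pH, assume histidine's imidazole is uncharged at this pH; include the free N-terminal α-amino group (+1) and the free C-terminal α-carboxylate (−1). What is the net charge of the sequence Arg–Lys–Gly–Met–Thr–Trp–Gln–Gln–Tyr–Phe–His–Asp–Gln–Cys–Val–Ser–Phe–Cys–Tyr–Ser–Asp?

0

The side chains ionized at physiological pH are Lys/Arg (+1) and Asp/Glu (−1); with His treated as neutral, nothing else contributes.
Positive (K, R): Arg1, Lys2 → +2.
Negative (D, E): Asp12, Asp21 → −2.
The N-terminus (+1) and C-terminus (−1) cancel.
Net charge = (+2) + (−2) = 0.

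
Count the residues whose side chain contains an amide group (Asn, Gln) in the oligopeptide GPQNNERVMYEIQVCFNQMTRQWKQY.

Matching residues: Q3, N4, N5, Q13, N17, Q18, Q22, Q25.

8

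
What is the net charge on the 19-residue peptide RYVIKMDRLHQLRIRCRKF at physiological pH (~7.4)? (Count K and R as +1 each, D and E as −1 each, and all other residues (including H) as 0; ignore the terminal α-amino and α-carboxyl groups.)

+6

Positive (K, R): R1, K5, R8, R13, R15, R17, K18 → +7.
Negative (D, E): D7 → −1.
Net charge = (+7) + (−1) = +6.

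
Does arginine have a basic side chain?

Yes

Lysine (K), arginine (R), and histidine (H) have basic, nitrogen-containing side chains.
Arginine is in this group.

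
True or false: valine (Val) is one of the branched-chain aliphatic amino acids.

True

Valine (V), leucine (L), and isoleucine (I) are the branched-chain amino acids.
Valine is in this group.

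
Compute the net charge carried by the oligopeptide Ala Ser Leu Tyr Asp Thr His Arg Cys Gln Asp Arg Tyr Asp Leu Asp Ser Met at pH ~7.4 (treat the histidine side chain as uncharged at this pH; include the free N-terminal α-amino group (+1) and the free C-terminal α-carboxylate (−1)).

The side chains ionized at physiological pH are Lys/Arg (+1) and Asp/Glu (−1); with His treated as neutral, nothing else contributes.
Positive (K, R): Arg8, Arg12 → +2.
Negative (D, E): Asp5, Asp11, Asp14, Asp16 → −4.
The N-terminus (+1) and C-terminus (−1) cancel.
Net charge = (+2) + (−4) = −2.

-2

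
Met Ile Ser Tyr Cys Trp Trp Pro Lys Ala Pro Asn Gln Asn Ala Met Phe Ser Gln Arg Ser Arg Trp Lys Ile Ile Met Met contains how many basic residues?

4

K, R, and H are the three residues with basic side chains (ε-amine, guanidinium, and imidazole respectively).
Matching residues: Lys9, Arg20, Arg22, Lys24.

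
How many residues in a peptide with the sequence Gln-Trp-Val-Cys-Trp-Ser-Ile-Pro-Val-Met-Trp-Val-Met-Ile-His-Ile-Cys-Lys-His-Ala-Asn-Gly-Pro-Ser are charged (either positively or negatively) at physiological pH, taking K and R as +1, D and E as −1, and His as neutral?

Charged side chains at pH ~7.4: K, R (positive); D, E (negative).
Matching residues: Lys18.

1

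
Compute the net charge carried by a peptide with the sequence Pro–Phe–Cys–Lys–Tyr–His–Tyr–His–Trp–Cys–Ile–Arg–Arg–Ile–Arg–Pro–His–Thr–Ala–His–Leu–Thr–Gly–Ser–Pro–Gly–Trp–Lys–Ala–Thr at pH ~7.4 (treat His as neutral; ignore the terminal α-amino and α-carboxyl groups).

+5

Near pH 7.4, K and R contribute +1 each, D and E contribute −1 each, and every other side chain (His included, as stated) is uncharged.
Positive (K, R): Lys4, Arg12, Arg13, Arg15, Lys28 → +5.
Negative (D, E): none → −0.
Net charge = (+5) + (−0) = +5.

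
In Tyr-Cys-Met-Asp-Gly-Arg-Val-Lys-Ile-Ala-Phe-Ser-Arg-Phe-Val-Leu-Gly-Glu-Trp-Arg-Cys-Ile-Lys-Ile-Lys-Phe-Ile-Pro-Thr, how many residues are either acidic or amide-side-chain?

Acidic: D, E. Amide-side-chain: N, Q.
Acidic residues here: Asp4, Glu18 (2).
Amide-side-chain residues here: none (0).
The two groups share no amino acid, so total = 2 + 0 = 2.

2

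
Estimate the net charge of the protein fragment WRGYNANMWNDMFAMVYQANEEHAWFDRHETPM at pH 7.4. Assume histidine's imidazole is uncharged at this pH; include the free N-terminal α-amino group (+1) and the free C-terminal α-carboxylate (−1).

At pH ~7.4 the Lys and Arg side chains are protonated (+1), the Asp and Glu side chains are deprotonated (−1), and with His taken as neutral all other side chains carry no charge.
Positive (K, R): R2, R28 → +2.
Negative (D, E): D11, E21, E22, D27, E30 → −5.
The N-terminus (+1) and C-terminus (−1) cancel.
Net charge = (+2) + (−5) = −3.

-3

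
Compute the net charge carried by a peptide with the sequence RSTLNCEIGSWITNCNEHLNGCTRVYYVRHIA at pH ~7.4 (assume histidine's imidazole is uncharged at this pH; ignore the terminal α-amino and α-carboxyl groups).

+1

Near pH 7.4, K and R contribute +1 each, D and E contribute −1 each, and every other side chain (His included, as stated) is uncharged.
Positive (K, R): R1, R24, R29 → +3.
Negative (D, E): E7, E17 → −2.
Net charge = (+3) + (−2) = +1.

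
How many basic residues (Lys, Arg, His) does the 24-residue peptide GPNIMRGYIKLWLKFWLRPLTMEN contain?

4

Matching residues: R6, K10, K14, R18.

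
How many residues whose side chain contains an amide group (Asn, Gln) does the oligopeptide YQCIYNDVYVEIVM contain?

Matching residues: Q2, N6.

2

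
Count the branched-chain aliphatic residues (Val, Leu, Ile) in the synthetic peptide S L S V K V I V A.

Matching residues: L2, V4, V6, I7, V8.

5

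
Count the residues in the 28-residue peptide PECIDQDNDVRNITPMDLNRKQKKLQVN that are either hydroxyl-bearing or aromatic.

1

Hydroxyl-bearing: S, T, Y. Aromatic: F, W, Y.
Hydroxyl-bearing residues here: T14 (1).
Aromatic residues here: none (0).
(Y belongs to both groups, but none appear in this sequence.) Total = 1 + 0 = 1.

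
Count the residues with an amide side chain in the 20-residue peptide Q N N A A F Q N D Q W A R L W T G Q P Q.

8

The amide-side-chain residues are Asn (N) and Gln (Q).
Matching residues: Q1, N2, N3, Q7, N8, Q10, Q18, Q20.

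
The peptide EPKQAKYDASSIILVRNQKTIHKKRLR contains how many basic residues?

9

Lysine (K), arginine (R), and histidine (H) have basic, nitrogen-containing side chains.
Matching residues: K3, K6, R16, K19, H22, K23, K24, R25, R27.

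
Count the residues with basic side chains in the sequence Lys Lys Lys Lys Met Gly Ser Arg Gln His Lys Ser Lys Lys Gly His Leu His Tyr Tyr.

The basic amino acids are Lys (K), Arg (R), and His (H).
Matching residues: Lys1, Lys2, Lys3, Lys4, Arg8, His10, Lys11, Lys13, Lys14, His16, His18.

11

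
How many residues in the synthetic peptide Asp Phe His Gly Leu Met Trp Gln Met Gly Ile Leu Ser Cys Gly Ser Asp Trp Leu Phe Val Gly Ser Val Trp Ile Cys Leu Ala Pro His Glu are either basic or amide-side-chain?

Basic: H, K, R. Amide-side-chain: N, Q.
Basic residues here: His3, His31 (2).
Amide-side-chain residues here: Gln8 (1).
The two groups share no amino acid, so total = 2 + 1 = 3.

3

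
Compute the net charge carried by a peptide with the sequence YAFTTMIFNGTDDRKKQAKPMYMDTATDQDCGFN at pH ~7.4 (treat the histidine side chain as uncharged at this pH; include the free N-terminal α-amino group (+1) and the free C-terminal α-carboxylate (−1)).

Near pH 7.4, K and R contribute +1 each, D and E contribute −1 each, and every other side chain (His included, as stated) is uncharged.
Positive (K, R): R14, K15, K16, K19 → +4.
Negative (D, E): D12, D13, D24, D28, D30 → −5.
The N-terminus (+1) and C-terminus (−1) cancel.
Net charge = (+4) + (−5) = −1.

-1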